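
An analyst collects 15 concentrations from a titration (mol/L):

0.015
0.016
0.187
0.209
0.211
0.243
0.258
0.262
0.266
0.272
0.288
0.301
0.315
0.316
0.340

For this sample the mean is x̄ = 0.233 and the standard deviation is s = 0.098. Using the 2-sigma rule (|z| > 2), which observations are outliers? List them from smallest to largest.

0.015, 0.016

Cutoffs at x̄ ± 2s: 0.233 ± 2·0.098 = [0.037, 0.429].
0.015: z = -2.22, |z| > 2 → outlier.
0.016: z = -2.21, |z| > 2 → outlier.
Every other value lies within [0.037, 0.429].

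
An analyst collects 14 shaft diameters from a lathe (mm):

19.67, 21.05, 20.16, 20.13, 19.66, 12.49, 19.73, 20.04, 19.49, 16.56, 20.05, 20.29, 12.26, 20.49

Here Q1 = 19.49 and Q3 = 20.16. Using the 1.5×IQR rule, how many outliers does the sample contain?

IQR = 0.67; fences at 19.49 − 1.005 = 18.485 and 20.16 + 1.005 = 21.165.
Outside the cutoffs: 12.26, 12.49, 16.56.

3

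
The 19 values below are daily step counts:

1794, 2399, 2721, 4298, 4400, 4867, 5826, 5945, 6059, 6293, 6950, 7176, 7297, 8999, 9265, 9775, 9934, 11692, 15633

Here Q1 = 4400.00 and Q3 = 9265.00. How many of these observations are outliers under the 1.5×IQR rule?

0

IQR = 4865.00; fences at 4400.00 − 7297.50 = -2897.50 and 9265.00 + 7297.50 = 16562.50.
Every value lies within the cutoffs.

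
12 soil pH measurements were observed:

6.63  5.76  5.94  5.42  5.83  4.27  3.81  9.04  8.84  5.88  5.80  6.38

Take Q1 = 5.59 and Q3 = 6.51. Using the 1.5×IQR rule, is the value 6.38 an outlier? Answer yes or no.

no

IQR = Q3 − Q1 = 6.51 − 5.59 = 0.92.
Lower fence = Q1 − 1.5·IQR = 5.59 − 1.38 = 4.21.
Upper fence = Q3 + 1.5·IQR = 6.51 + 1.38 = 7.89.
6.38 lies within [4.21, 7.89].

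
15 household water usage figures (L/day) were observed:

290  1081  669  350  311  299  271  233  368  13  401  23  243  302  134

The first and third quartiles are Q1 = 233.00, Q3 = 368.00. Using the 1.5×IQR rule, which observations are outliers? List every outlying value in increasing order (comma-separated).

13, 23, 669, 1081

IQR = Q3 − Q1 = 368.00 − 233.00 = 135.00.
Lower fence = Q1 − 1.5·IQR = 233.00 − 202.50 = 30.50.
Upper fence = Q3 + 1.5·IQR = 368.00 + 202.50 = 570.50.
13 < 30.50 → outlier.
23 < 30.50 → outlier.
669 > 570.50 → outlier.
1081 > 570.50 → outlier.
All remaining values lie within [30.50, 570.50].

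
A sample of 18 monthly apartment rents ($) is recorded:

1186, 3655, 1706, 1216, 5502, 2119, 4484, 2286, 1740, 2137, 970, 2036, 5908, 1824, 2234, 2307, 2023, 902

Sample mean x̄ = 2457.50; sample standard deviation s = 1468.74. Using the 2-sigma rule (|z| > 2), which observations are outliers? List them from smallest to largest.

5502, 5908

Cutoffs at x̄ ± 2s: 2457.50 ± 2·1468.74 = [-479.98, 5394.98].
5502: z = 2.07, |z| > 2 → outlier.
5908: z = 2.35, |z| > 2 → outlier.
Every other value lies within [-479.98, 5394.98].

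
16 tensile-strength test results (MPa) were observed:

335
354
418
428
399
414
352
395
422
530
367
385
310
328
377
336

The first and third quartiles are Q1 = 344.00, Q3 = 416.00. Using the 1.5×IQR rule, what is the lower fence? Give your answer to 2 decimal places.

236.00

IQR = Q3 − Q1 = 416.00 − 344.00 = 72.00.
Lower fence = Q1 − 1.5·IQR = 344.00 − 108.00 = 236.00.
Upper fence = Q3 + 1.5·IQR = 416.00 + 108.00 = 524.00.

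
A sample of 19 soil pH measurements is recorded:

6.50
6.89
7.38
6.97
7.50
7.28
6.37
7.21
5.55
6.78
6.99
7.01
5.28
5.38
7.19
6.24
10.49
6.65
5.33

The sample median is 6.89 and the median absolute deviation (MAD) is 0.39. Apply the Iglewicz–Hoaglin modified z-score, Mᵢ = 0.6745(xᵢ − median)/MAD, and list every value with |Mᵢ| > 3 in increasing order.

10.49

|Mᵢ| > 3 ⇔ |xᵢ − 6.89| > 3·0.39/0.6745 = 1.73.
So outliers lie outside [5.16, 8.62].
10.49: M = 6.23 → outlier.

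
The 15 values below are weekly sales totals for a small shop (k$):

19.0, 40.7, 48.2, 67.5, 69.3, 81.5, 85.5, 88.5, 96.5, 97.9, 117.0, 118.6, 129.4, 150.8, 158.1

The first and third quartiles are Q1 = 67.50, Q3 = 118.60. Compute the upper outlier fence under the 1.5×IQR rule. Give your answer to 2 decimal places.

IQR = Q3 − Q1 = 118.60 − 67.50 = 51.10.
Lower fence = Q1 − 1.5·IQR = 67.50 − 76.65 = -9.15.
Upper fence = Q3 + 1.5·IQR = 118.60 + 76.65 = 195.25.

195.25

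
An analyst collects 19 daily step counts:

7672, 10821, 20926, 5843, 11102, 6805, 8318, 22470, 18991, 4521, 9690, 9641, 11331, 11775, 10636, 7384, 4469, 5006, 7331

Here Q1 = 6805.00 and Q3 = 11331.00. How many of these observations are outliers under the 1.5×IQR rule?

IQR = 4526.00; fences at 6805.00 − 6789.00 = 16.00 and 11331.00 + 6789.00 = 18120.00.
Outside the cutoffs: 18991, 20926, 22470.

3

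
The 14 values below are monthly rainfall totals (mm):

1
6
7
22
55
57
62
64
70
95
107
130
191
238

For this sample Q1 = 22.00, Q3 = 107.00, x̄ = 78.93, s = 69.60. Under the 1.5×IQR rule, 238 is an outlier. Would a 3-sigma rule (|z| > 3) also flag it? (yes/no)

z = (238 − 78.93) / 69.60 = 2.29.
|z| = 2.29 ≤ 3.

no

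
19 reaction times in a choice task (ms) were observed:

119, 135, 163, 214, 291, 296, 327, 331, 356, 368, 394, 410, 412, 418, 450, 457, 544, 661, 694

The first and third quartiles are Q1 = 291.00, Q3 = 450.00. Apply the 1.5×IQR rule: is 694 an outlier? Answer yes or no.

yes

IQR = Q3 − Q1 = 450.00 − 291.00 = 159.00.
Lower fence = Q1 − 1.5·IQR = 291.00 − 238.50 = 52.50.
Upper fence = Q3 + 1.5·IQR = 450.00 + 238.50 = 688.50.
694 lies above the upper fence.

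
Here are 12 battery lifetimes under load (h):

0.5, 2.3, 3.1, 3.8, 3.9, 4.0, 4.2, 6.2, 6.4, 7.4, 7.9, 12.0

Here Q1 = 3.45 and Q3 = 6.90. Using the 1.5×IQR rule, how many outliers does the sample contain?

IQR = 3.45; fences at 3.45 − 5.175 = -1.725 and 6.90 + 5.175 = 12.075.
Every value lies within the cutoffs.

0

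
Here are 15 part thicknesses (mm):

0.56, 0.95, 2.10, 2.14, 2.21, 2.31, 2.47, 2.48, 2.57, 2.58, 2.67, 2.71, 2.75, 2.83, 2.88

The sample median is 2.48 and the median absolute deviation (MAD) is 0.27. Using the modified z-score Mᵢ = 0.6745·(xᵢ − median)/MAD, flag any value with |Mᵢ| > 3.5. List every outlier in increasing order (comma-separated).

|Mᵢ| > 3.5 ⇔ |xᵢ − 2.48| > 3.5·0.27/0.6745 = 1.40.
So outliers lie outside [1.08, 3.88].
0.56: M = -4.80 → outlier.
0.95: M = -3.82 → outlier.

0.56, 0.95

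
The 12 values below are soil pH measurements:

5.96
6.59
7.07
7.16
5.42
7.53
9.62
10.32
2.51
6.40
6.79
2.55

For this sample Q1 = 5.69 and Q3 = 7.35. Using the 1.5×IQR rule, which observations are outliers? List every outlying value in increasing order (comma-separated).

IQR = Q3 − Q1 = 7.35 − 5.69 = 1.66.
Lower fence = Q1 − 1.5·IQR = 5.69 − 2.49 = 3.20.
Upper fence = Q3 + 1.5·IQR = 7.35 + 2.49 = 9.84.
2.51 < 3.20 → outlier.
2.55 < 3.20 → outlier.
10.32 > 9.84 → outlier.
All remaining values lie within [3.20, 9.84].

2.51, 2.55, 10.32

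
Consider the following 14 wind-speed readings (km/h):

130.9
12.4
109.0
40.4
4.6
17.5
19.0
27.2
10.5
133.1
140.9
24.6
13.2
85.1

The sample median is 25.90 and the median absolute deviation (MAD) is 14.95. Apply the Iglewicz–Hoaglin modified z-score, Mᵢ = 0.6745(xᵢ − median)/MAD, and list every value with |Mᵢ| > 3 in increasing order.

|Mᵢ| > 3 ⇔ |xᵢ − 25.90| > 3·14.95/0.6745 = 66.49.
So outliers lie outside [-40.59, 92.39].
109.0: M = 3.75 → outlier.
130.9: M = 4.74 → outlier.
133.1: M = 4.84 → outlier.
140.9: M = 5.19 → outlier.

109.0, 130.9, 133.1, 140.9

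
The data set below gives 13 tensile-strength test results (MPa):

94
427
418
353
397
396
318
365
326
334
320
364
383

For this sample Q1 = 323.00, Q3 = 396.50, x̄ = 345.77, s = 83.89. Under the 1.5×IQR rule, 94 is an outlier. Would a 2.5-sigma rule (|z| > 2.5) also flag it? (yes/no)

z = (94 − 345.77) / 83.89 = -3.00.
|z| = 3.00 > 2.5.

yes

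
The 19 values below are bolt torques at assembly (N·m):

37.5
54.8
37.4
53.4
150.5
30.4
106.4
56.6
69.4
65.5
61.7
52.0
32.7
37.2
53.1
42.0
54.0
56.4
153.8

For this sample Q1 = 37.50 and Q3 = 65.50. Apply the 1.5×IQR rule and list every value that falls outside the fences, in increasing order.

150.5, 153.8

IQR = Q3 − Q1 = 65.50 − 37.50 = 28.00.
Lower fence = Q1 − 1.5·IQR = 37.50 − 42.00 = -4.50.
Upper fence = Q3 + 1.5·IQR = 65.50 + 42.00 = 107.50.
150.5 > 107.50 → outlier.
153.8 > 107.50 → outlier.
All remaining values lie within [-4.50, 107.50].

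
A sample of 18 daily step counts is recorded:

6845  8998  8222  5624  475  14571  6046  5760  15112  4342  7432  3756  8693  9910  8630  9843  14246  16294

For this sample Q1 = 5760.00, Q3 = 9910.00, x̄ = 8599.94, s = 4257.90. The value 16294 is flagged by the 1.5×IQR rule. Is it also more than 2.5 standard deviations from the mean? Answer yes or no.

no

z = (16294 − 8599.94) / 4257.90 = 1.81.
|z| = 1.81 ≤ 2.5.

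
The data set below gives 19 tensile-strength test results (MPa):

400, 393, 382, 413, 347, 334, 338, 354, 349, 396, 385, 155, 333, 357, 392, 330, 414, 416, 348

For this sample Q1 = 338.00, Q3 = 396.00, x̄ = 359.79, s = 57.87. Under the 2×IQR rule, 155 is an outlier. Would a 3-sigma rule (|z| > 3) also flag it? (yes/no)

z = (155 − 359.79) / 57.87 = -3.54.
|z| = 3.54 > 3.

yes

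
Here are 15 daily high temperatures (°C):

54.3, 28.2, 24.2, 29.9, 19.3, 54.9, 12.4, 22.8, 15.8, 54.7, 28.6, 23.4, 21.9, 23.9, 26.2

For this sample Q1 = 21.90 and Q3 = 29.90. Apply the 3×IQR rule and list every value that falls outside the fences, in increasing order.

IQR = Q3 − Q1 = 29.90 − 21.90 = 8.00.
Lower fence = Q1 − 3·IQR = 21.90 − 24.00 = -2.10.
Upper fence = Q3 + 3·IQR = 29.90 + 24.00 = 53.90.
54.3 > 53.90 → outlier.
54.7 > 53.90 → outlier.
54.9 > 53.90 → outlier.
All remaining values lie within [-2.10, 53.90].

54.3, 54.7, 54.9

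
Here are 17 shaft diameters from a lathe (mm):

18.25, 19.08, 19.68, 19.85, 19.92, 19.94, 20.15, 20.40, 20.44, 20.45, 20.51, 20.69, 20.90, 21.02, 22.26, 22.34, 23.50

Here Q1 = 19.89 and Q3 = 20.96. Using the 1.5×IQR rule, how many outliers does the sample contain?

IQR = 1.07; fences at 19.89 − 1.605 = 18.285 and 20.96 + 1.605 = 22.565.
Outside the cutoffs: 18.25, 23.50.

2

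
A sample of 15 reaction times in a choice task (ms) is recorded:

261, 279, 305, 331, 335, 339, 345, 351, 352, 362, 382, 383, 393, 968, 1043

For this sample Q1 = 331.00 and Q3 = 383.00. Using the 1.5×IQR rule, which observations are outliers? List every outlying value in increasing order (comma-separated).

IQR = Q3 − Q1 = 383.00 − 331.00 = 52.00.
Lower fence = Q1 − 1.5·IQR = 331.00 − 78.00 = 253.00.
Upper fence = Q3 + 1.5·IQR = 383.00 + 78.00 = 461.00.
968 > 461.00 → outlier.
1043 > 461.00 → outlier.
All remaining values lie within [253.00, 461.00].

968, 1043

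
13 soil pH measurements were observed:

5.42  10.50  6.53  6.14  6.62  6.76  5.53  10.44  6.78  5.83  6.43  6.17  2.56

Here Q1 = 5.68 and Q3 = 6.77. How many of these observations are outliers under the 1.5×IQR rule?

IQR = 1.09; fences at 5.68 − 1.635 = 4.045 and 6.77 + 1.635 = 8.405.
Outside the cutoffs: 2.56, 10.44, 10.50.

3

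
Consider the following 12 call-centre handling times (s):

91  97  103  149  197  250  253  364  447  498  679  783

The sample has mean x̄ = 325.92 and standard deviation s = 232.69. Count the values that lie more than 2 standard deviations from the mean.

Cutoffs: x̄ ± 2s = [-139.46, 791.30].
Every value lies within the cutoffs.

0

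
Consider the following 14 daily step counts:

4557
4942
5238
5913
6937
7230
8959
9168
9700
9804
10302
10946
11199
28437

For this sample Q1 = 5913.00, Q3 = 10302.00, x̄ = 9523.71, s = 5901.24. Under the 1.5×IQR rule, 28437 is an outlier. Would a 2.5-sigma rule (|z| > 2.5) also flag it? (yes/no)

yes

z = (28437 − 9523.71) / 5901.24 = 3.20.
|z| = 3.20 > 2.5.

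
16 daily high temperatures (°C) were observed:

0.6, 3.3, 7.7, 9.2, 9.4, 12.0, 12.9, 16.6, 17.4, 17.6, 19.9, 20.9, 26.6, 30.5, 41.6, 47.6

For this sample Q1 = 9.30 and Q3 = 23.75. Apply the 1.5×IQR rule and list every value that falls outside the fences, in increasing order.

47.6

IQR = Q3 − Q1 = 23.75 − 9.30 = 14.45.
Lower fence = Q1 − 1.5·IQR = 9.30 − 21.675 = -12.375.
Upper fence = Q3 + 1.5·IQR = 23.75 + 21.675 = 45.425.
47.6 > 45.425 → outlier.
All remaining values lie within [-12.375, 45.425].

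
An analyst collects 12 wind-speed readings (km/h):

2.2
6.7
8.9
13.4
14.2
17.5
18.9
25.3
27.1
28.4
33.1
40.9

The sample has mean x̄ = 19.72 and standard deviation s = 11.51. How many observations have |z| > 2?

Cutoffs: x̄ ± 2s = [-3.30, 42.74].
Every value lies within the cutoffs.

0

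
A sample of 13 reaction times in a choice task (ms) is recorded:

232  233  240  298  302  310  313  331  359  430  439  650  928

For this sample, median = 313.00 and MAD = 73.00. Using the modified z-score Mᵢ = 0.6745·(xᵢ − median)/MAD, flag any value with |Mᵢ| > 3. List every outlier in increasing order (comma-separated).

650, 928

|Mᵢ| > 3 ⇔ |xᵢ − 313.00| > 3·73.00/0.6745 = 324.68.
So outliers lie outside [-11.68, 637.68].
650: M = 3.11 → outlier.
928: M = 5.68 → outlier.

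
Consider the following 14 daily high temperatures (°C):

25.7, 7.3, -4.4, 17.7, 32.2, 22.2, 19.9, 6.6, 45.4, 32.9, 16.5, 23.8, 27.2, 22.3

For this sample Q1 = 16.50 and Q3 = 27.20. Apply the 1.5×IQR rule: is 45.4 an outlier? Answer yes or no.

yes

IQR = Q3 − Q1 = 27.20 − 16.50 = 10.70.
Lower fence = Q1 − 1.5·IQR = 16.50 − 16.05 = 0.45.
Upper fence = Q3 + 1.5·IQR = 27.20 + 16.05 = 43.25.
45.4 lies above the upper fence.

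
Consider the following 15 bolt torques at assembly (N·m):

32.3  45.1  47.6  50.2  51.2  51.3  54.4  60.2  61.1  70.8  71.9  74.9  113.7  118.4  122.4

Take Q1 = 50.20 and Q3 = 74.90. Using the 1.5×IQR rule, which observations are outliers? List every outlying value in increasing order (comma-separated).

IQR = Q3 − Q1 = 74.90 − 50.20 = 24.70.
Lower fence = Q1 − 1.5·IQR = 50.20 − 37.05 = 13.15.
Upper fence = Q3 + 1.5·IQR = 74.90 + 37.05 = 111.95.
113.7 > 111.95 → outlier.
118.4 > 111.95 → outlier.
122.4 > 111.95 → outlier.
All remaining values lie within [13.15, 111.95].

113.7, 118.4, 122.4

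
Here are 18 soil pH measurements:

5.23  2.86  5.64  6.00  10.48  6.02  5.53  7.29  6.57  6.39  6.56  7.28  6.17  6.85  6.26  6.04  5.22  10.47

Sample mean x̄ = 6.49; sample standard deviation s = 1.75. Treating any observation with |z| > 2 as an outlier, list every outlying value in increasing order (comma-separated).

2.86, 10.47, 10.48

Cutoffs at x̄ ± 2s: 6.49 ± 2·1.75 = [2.99, 9.99].
2.86: z = -2.07, |z| > 2 → outlier.
10.47: z = 2.27, |z| > 2 → outlier.
10.48: z = 2.28, |z| > 2 → outlier.
Every other value lies within [2.99, 9.99].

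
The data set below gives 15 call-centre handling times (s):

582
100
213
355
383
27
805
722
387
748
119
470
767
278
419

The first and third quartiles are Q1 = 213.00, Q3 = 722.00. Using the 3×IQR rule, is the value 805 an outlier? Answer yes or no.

IQR = Q3 − Q1 = 722.00 − 213.00 = 509.00.
Lower fence = Q1 − 3·IQR = 213.00 − 1527.00 = -1314.00.
Upper fence = Q3 + 3·IQR = 722.00 + 1527.00 = 2249.00.
805 lies within [-1314.00, 2249.00].

no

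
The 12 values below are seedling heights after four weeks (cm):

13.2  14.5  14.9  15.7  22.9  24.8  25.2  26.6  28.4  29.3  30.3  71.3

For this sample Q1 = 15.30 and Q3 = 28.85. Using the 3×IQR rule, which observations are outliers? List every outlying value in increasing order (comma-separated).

IQR = Q3 − Q1 = 28.85 − 15.30 = 13.55.
Lower fence = Q1 − 3·IQR = 15.30 − 40.65 = -25.35.
Upper fence = Q3 + 3·IQR = 28.85 + 40.65 = 69.50.
71.3 > 69.50 → outlier.
All remaining values lie within [-25.35, 69.50].

71.3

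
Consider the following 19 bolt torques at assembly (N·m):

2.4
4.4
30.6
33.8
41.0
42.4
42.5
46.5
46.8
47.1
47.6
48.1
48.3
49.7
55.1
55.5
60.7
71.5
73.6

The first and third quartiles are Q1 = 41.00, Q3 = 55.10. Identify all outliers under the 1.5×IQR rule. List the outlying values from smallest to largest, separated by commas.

IQR = Q3 − Q1 = 55.10 − 41.00 = 14.10.
Lower fence = Q1 − 1.5·IQR = 41.00 − 21.15 = 19.85.
Upper fence = Q3 + 1.5·IQR = 55.10 + 21.15 = 76.25.
2.4 < 19.85 → outlier.
4.4 < 19.85 → outlier.
All remaining values lie within [19.85, 76.25].

2.4, 4.4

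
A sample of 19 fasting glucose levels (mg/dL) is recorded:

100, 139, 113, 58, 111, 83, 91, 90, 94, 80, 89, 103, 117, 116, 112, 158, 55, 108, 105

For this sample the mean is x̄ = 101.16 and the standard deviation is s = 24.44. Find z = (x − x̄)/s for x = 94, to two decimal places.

z = (94 − 101.16) / 24.44 = -0.29.

-0.29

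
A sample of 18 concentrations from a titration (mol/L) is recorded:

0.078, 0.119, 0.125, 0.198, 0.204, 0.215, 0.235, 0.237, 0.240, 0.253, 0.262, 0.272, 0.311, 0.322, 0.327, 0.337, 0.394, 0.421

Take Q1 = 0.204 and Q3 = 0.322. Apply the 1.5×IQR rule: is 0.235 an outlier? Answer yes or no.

no

IQR = Q3 − Q1 = 0.322 − 0.204 = 0.118.
Lower fence = Q1 − 1.5·IQR = 0.204 − 0.177 = 0.027.
Upper fence = Q3 + 1.5·IQR = 0.322 + 0.177 = 0.499.
0.235 lies within [0.027, 0.499].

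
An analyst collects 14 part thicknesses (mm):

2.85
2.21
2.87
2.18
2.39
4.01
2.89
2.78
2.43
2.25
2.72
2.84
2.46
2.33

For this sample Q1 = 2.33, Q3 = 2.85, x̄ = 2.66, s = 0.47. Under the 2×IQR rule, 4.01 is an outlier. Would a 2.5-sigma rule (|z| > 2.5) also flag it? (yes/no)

z = (4.01 − 2.66) / 0.47 = 2.87.
|z| = 2.87 > 2.5.

yes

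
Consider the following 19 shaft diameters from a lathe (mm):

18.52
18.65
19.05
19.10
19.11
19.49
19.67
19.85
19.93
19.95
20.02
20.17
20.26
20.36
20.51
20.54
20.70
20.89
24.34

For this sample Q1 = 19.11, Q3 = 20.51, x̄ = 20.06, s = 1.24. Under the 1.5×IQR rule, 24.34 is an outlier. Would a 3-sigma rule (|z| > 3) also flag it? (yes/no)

z = (24.34 − 20.06) / 1.24 = 3.45.
|z| = 3.45 > 3.

yes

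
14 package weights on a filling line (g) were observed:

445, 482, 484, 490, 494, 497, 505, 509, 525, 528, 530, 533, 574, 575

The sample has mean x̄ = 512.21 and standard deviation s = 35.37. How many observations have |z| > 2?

Cutoffs: x̄ ± 2s = [441.47, 582.95].
Every value lies within the cutoffs.

0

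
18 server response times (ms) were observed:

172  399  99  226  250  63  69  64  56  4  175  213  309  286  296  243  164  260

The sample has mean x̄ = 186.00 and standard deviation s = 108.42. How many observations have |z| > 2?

Cutoffs: x̄ ± 2s = [-30.84, 402.84].
Every value lies within the cutoffs.

0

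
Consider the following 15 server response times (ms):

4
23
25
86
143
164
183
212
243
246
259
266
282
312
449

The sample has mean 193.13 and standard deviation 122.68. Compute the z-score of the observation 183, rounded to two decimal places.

-0.08

z = (183 − 193.13) / 122.68 = -0.08.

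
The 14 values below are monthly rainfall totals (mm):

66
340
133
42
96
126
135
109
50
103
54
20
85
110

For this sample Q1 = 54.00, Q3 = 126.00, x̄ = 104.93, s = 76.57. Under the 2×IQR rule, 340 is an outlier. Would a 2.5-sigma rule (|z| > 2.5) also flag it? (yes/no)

z = (340 − 104.93) / 76.57 = 3.07.
|z| = 3.07 > 2.5.

yes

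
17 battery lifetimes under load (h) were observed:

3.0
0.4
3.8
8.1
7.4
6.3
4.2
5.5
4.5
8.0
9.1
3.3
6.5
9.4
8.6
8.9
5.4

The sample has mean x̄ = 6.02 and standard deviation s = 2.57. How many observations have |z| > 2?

Cutoffs: x̄ ± 2s = [0.88, 11.16].
Outside the cutoffs: 0.4.

1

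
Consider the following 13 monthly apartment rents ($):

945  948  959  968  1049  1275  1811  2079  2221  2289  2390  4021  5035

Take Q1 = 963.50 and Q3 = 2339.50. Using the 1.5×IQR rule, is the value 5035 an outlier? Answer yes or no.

yes

IQR = Q3 − Q1 = 2339.50 − 963.50 = 1376.00.
Lower fence = Q1 − 1.5·IQR = 963.50 − 2064.00 = -1100.50.
Upper fence = Q3 + 1.5·IQR = 2339.50 + 2064.00 = 4403.50.
5035 lies above the upper fence.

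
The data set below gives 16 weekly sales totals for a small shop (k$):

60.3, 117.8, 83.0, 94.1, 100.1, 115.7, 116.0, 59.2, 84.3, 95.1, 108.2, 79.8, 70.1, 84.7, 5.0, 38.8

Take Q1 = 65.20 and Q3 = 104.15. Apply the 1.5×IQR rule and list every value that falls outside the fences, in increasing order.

5.0

IQR = Q3 − Q1 = 104.15 − 65.20 = 38.95.
Lower fence = Q1 − 1.5·IQR = 65.20 − 58.425 = 6.775.
Upper fence = Q3 + 1.5·IQR = 104.15 + 58.425 = 162.575.
5.0 < 6.775 → outlier.
All remaining values lie within [6.775, 162.575].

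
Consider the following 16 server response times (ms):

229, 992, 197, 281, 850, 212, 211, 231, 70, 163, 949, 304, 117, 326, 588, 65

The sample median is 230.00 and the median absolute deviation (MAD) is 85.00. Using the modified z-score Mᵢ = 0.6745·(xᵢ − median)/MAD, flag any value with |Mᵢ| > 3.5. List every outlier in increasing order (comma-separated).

850, 949, 992

|Mᵢ| > 3.5 ⇔ |xᵢ − 230.00| > 3.5·85.00/0.6745 = 441.07.
So outliers lie outside [-211.07, 671.07].
850: M = 4.92 → outlier.
949: M = 5.71 → outlier.
992: M = 6.05 → outlier.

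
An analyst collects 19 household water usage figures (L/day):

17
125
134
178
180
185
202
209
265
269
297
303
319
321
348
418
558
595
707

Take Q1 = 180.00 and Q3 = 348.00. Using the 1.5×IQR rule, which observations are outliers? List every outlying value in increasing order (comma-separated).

IQR = Q3 − Q1 = 348.00 − 180.00 = 168.00.
Lower fence = Q1 − 1.5·IQR = 180.00 − 252.00 = -72.00.
Upper fence = Q3 + 1.5·IQR = 348.00 + 252.00 = 600.00.
707 > 600.00 → outlier.
All remaining values lie within [-72.00, 600.00].

707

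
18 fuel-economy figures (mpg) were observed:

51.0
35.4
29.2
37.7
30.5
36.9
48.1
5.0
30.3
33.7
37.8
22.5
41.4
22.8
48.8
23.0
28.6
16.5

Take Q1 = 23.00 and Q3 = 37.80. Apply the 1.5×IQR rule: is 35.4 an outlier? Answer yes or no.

no

IQR = Q3 − Q1 = 37.80 − 23.00 = 14.80.
Lower fence = Q1 − 1.5·IQR = 23.00 − 22.20 = 0.80.
Upper fence = Q3 + 1.5·IQR = 37.80 + 22.20 = 60.00.
35.4 lies within [0.80, 60.00].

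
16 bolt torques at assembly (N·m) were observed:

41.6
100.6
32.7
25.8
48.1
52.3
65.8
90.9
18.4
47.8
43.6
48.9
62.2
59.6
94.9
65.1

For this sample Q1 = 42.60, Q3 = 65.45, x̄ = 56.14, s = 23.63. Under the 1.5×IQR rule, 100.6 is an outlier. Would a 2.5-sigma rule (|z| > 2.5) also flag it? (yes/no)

no

z = (100.6 − 56.14) / 23.63 = 1.88.
|z| = 1.88 ≤ 2.5.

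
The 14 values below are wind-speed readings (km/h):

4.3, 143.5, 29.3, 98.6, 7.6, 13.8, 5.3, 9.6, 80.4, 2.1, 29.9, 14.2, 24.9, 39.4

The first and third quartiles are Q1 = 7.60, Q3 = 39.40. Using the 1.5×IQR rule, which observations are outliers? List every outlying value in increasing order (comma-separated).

IQR = Q3 − Q1 = 39.40 − 7.60 = 31.80.
Lower fence = Q1 − 1.5·IQR = 7.60 − 47.70 = -40.10.
Upper fence = Q3 + 1.5·IQR = 39.40 + 47.70 = 87.10.
98.6 > 87.10 → outlier.
143.5 > 87.10 → outlier.
All remaining values lie within [-40.10, 87.10].

98.6, 143.5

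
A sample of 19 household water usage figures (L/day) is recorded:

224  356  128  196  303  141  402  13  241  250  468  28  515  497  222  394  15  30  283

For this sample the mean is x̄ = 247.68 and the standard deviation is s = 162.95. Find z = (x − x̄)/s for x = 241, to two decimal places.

z = (241 − 247.68) / 162.95 = -0.04.

-0.04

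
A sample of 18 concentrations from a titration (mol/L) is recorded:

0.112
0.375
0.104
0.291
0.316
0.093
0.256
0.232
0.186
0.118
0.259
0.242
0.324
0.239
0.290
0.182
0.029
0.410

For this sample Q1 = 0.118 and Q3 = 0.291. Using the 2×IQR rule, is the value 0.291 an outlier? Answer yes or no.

no

IQR = Q3 − Q1 = 0.291 − 0.118 = 0.173.
Lower fence = Q1 − 2·IQR = 0.118 − 0.346 = -0.228.
Upper fence = Q3 + 2·IQR = 0.291 + 0.346 = 0.637.
0.291 lies within [-0.228, 0.637].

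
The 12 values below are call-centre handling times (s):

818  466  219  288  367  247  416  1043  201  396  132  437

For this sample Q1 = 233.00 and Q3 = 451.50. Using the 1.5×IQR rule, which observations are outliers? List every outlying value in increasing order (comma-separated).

IQR = Q3 − Q1 = 451.50 − 233.00 = 218.50.
Lower fence = Q1 − 1.5·IQR = 233.00 − 327.75 = -94.75.
Upper fence = Q3 + 1.5·IQR = 451.50 + 327.75 = 779.25.
818 > 779.25 → outlier.
1043 > 779.25 → outlier.
All remaining values lie within [-94.75, 779.25].

818, 1043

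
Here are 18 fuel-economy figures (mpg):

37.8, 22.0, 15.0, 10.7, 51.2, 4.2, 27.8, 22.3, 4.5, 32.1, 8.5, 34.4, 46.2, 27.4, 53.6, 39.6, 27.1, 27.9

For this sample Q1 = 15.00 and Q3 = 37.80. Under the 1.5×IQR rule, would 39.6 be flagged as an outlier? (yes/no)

no

IQR = Q3 − Q1 = 37.80 − 15.00 = 22.80.
Lower fence = Q1 − 1.5·IQR = 15.00 − 34.20 = -19.20.
Upper fence = Q3 + 1.5·IQR = 37.80 + 34.20 = 72.00.
39.6 lies within [-19.20, 72.00].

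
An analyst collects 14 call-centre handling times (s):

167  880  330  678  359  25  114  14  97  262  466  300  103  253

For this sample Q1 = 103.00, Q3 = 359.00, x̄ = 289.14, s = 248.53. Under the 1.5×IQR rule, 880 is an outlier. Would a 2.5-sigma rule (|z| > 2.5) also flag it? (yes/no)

z = (880 − 289.14) / 248.53 = 2.38.
|z| = 2.38 ≤ 2.5.

no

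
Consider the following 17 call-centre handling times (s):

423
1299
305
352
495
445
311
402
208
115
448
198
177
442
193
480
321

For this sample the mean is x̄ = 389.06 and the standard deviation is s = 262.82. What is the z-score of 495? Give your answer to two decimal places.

z = (495 − 389.06) / 262.82 = 0.40.

0.40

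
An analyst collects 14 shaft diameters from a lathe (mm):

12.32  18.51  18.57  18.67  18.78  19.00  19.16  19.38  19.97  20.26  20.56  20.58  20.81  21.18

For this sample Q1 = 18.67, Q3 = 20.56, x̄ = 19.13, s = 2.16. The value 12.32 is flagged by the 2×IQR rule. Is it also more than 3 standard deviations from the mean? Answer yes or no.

yes

z = (12.32 − 19.13) / 2.16 = -3.15.
|z| = 3.15 > 3.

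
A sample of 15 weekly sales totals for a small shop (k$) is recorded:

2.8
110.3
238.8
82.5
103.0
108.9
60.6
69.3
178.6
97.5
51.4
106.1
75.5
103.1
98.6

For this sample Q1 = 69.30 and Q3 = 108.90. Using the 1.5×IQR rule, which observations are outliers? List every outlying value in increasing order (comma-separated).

IQR = Q3 − Q1 = 108.90 − 69.30 = 39.60.
Lower fence = Q1 − 1.5·IQR = 69.30 − 59.40 = 9.90.
Upper fence = Q3 + 1.5·IQR = 108.90 + 59.40 = 168.30.
2.8 < 9.90 → outlier.
178.6 > 168.30 → outlier.
238.8 > 168.30 → outlier.
All remaining values lie within [9.90, 168.30].

2.8, 178.6, 238.8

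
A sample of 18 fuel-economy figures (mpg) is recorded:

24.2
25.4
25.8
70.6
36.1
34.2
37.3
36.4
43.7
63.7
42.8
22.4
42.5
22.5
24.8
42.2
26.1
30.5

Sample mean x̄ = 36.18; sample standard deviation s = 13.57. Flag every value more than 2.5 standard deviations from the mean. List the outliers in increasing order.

Cutoffs at x̄ ± 2.5s: 36.18 ± 2.5·13.57 = [2.255, 70.105].
70.6: z = 2.54, |z| > 2.5 → outlier.
Every other value lies within [2.255, 70.105].

70.6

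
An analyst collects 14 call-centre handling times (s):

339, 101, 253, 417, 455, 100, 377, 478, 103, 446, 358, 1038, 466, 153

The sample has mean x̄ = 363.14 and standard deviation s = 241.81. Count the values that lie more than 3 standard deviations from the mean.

Cutoffs: x̄ ± 3s = [-362.29, 1088.57].
Every value lies within the cutoffs.

0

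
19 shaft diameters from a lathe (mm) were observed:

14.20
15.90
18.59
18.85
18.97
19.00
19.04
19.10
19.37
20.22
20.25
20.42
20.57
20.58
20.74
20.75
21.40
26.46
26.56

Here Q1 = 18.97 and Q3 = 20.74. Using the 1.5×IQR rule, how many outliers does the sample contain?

IQR = 1.77; fences at 18.97 − 2.655 = 16.315 and 20.74 + 2.655 = 23.395.
Outside the cutoffs: 14.20, 15.90, 26.46, 26.56.

4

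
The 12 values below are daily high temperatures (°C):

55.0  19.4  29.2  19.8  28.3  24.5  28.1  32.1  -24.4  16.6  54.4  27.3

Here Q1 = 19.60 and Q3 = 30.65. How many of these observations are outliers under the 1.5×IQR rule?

IQR = 11.05; fences at 19.60 − 16.575 = 3.025 and 30.65 + 16.575 = 47.225.
Outside the cutoffs: -24.4, 54.4, 55.0.

3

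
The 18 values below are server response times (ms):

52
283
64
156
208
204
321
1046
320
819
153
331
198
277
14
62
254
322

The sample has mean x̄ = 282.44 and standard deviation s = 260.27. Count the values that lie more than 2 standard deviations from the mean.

Cutoffs: x̄ ± 2s = [-238.10, 802.98].
Outside the cutoffs: 819, 1046.

2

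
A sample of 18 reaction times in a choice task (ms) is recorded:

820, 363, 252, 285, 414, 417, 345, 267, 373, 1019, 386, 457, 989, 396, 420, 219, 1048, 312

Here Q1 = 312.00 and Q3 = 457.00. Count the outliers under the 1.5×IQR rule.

4

IQR = 145.00; fences at 312.00 − 217.50 = 94.50 and 457.00 + 217.50 = 674.50.
Outside the cutoffs: 820, 989, 1019, 1048.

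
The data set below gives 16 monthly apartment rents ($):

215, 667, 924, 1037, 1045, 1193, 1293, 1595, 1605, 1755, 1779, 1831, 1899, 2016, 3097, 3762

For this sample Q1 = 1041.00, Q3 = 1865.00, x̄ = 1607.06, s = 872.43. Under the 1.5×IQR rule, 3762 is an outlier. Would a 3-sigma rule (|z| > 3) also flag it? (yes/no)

z = (3762 − 1607.06) / 872.43 = 2.47.
|z| = 2.47 ≤ 3.

no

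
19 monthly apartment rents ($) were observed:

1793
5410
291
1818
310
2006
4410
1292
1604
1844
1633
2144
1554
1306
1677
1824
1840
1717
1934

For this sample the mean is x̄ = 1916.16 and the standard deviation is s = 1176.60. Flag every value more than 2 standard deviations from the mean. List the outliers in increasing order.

Cutoffs at x̄ ± 2s: 1916.16 ± 2·1176.60 = [-437.04, 4269.36].
4410: z = 2.12, |z| > 2 → outlier.
5410: z = 2.97, |z| > 2 → outlier.
Every other value lies within [-437.04, 4269.36].

4410, 5410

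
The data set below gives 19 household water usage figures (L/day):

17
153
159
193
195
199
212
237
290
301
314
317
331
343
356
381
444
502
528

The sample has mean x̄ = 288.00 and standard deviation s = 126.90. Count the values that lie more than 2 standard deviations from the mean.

Cutoffs: x̄ ± 2s = [34.20, 541.80].
Outside the cutoffs: 17.

1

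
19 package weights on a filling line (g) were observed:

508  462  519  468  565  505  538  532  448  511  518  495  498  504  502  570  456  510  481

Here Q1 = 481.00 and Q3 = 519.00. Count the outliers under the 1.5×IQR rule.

0

IQR = 38.00; fences at 481.00 − 57.00 = 424.00 and 519.00 + 57.00 = 576.00.
Every value lies within the cutoffs.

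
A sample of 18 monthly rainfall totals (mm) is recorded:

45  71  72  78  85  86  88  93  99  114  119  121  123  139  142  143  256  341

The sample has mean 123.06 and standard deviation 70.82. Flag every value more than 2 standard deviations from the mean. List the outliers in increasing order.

Cutoffs at x̄ ± 2s: 123.06 ± 2·70.82 = [-18.58, 264.70].
341: z = 3.08, |z| > 2 → outlier.
Every other value lies within [-18.58, 264.70].

341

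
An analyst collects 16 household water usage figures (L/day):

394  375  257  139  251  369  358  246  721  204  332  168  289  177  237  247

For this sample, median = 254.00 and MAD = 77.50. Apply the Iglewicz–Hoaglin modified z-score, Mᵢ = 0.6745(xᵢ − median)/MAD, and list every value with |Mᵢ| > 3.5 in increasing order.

721

|Mᵢ| > 3.5 ⇔ |xᵢ − 254.00| > 3.5·77.50/0.6745 = 402.15.
So outliers lie outside [-148.15, 656.15].
721: M = 4.06 → outlier.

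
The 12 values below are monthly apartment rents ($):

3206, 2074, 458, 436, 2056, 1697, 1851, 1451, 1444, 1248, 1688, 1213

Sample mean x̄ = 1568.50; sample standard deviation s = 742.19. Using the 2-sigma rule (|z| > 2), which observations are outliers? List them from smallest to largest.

Cutoffs at x̄ ± 2s: 1568.50 ± 2·742.19 = [84.12, 3052.88].
3206: z = 2.21, |z| > 2 → outlier.
Every other value lies within [84.12, 3052.88].

3206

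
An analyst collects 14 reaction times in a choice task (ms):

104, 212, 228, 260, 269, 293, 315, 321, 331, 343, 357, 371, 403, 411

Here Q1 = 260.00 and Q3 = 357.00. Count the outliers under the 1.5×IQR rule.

IQR = 97.00; fences at 260.00 − 145.50 = 114.50 and 357.00 + 145.50 = 502.50.
Outside the cutoffs: 104.

1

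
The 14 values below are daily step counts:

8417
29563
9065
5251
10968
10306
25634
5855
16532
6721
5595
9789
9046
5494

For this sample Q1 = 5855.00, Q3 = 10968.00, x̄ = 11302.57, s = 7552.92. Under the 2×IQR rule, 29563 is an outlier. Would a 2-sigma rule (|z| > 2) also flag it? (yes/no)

z = (29563 − 11302.57) / 7552.92 = 2.42.
|z| = 2.42 > 2.

yes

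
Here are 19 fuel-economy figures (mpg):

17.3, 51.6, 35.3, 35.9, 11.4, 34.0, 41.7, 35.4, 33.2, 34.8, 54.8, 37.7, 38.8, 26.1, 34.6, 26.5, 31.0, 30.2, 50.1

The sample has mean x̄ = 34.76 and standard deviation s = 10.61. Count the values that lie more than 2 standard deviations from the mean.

1

Cutoffs: x̄ ± 2s = [13.54, 55.98].
Outside the cutoffs: 11.4.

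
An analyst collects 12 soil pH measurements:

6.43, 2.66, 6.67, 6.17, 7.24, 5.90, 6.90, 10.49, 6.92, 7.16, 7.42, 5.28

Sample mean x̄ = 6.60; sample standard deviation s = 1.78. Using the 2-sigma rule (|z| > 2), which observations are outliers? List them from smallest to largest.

2.66, 10.49

Cutoffs at x̄ ± 2s: 6.60 ± 2·1.78 = [3.04, 10.16].
2.66: z = -2.21, |z| > 2 → outlier.
10.49: z = 2.19, |z| > 2 → outlier.
Every other value lies within [3.04, 10.16].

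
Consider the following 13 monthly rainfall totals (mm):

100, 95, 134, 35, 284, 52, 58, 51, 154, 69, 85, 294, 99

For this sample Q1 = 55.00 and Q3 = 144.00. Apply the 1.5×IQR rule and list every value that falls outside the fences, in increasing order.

284, 294

IQR = Q3 − Q1 = 144.00 − 55.00 = 89.00.
Lower fence = Q1 − 1.5·IQR = 55.00 − 133.50 = -78.50.
Upper fence = Q3 + 1.5·IQR = 144.00 + 133.50 = 277.50.
284 > 277.50 → outlier.
294 > 277.50 → outlier.
All remaining values lie within [-78.50, 277.50].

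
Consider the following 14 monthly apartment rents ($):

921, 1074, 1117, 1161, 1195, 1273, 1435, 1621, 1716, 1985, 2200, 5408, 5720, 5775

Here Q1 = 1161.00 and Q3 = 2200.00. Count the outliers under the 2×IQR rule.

IQR = 1039.00; fences at 1161.00 − 2078.00 = -917.00 and 2200.00 + 2078.00 = 4278.00.
Outside the cutoffs: 5408, 5720, 5775.

3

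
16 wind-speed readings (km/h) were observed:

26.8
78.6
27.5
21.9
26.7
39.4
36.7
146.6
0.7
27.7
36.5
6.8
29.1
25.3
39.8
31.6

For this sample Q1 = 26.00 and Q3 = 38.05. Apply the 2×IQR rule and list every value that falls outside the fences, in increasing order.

0.7, 78.6, 146.6

IQR = Q3 − Q1 = 38.05 − 26.00 = 12.05.
Lower fence = Q1 − 2·IQR = 26.00 − 24.10 = 1.90.
Upper fence = Q3 + 2·IQR = 38.05 + 24.10 = 62.15.
0.7 < 1.90 → outlier.
78.6 > 62.15 → outlier.
146.6 > 62.15 → outlier.
All remaining values lie within [1.90, 62.15].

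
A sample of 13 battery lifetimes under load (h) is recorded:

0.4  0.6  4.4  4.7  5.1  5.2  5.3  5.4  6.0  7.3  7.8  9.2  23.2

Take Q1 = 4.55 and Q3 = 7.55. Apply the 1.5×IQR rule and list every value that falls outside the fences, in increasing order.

23.2

IQR = Q3 − Q1 = 7.55 − 4.55 = 3.00.
Lower fence = Q1 − 1.5·IQR = 4.55 − 4.50 = 0.05.
Upper fence = Q3 + 1.5·IQR = 7.55 + 4.50 = 12.05.
23.2 > 12.05 → outlier.
All remaining values lie within [0.05, 12.05].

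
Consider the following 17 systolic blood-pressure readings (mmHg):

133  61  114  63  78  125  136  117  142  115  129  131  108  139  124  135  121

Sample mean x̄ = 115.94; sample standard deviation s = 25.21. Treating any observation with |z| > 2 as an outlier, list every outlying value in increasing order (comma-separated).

61, 63

Cutoffs at x̄ ± 2s: 115.94 ± 2·25.21 = [65.52, 166.36].
61: z = -2.18, |z| > 2 → outlier.
63: z = -2.10, |z| > 2 → outlier.
Every other value lies within [65.52, 166.36].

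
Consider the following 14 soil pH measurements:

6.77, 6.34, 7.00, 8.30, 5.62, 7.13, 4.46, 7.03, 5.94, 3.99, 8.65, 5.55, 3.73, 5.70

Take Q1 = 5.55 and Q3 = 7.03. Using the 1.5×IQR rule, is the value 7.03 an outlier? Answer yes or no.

IQR = Q3 − Q1 = 7.03 − 5.55 = 1.48.
Lower fence = Q1 − 1.5·IQR = 5.55 − 2.22 = 3.33.
Upper fence = Q3 + 1.5·IQR = 7.03 + 2.22 = 9.25.
7.03 lies within [3.33, 9.25].

no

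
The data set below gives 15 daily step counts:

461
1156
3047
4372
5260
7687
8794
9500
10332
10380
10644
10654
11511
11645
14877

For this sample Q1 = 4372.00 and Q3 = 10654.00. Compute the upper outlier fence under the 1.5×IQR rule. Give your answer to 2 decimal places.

20077.00

IQR = Q3 − Q1 = 10654.00 − 4372.00 = 6282.00.
Lower fence = Q1 − 1.5·IQR = 4372.00 − 9423.00 = -5051.00.
Upper fence = Q3 + 1.5·IQR = 10654.00 + 9423.00 = 20077.00.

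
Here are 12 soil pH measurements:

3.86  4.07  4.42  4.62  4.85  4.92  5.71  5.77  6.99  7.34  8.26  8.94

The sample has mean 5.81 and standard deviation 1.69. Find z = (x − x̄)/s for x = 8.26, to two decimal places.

1.45

z = (8.26 − 5.81) / 1.69 = 1.45.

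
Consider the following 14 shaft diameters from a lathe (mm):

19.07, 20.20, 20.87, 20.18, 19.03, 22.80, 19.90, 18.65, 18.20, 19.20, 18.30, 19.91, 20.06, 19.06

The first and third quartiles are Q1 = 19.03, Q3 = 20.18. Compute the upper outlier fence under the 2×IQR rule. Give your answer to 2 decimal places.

22.48

IQR = Q3 − Q1 = 20.18 − 19.03 = 1.15.
Lower fence = Q1 − 2·IQR = 19.03 − 2.30 = 16.73.
Upper fence = Q3 + 2·IQR = 20.18 + 2.30 = 22.48.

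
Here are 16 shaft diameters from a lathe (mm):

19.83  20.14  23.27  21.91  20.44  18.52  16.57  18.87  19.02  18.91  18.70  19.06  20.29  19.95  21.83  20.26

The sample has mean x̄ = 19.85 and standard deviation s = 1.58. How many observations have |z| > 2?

2

Cutoffs: x̄ ± 2s = [16.69, 23.01].
Outside the cutoffs: 16.57, 23.27.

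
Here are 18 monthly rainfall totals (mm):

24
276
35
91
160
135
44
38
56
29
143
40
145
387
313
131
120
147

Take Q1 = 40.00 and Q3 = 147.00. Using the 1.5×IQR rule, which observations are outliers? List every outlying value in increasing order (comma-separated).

IQR = Q3 − Q1 = 147.00 − 40.00 = 107.00.
Lower fence = Q1 − 1.5·IQR = 40.00 − 160.50 = -120.50.
Upper fence = Q3 + 1.5·IQR = 147.00 + 160.50 = 307.50.
313 > 307.50 → outlier.
387 > 307.50 → outlier.
All remaining values lie within [-120.50, 307.50].

313, 387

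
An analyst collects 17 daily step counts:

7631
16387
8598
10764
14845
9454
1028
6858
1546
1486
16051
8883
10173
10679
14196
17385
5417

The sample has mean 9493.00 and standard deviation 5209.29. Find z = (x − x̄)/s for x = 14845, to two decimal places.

z = (14845 − 9493.00) / 5209.29 = 1.03.

1.03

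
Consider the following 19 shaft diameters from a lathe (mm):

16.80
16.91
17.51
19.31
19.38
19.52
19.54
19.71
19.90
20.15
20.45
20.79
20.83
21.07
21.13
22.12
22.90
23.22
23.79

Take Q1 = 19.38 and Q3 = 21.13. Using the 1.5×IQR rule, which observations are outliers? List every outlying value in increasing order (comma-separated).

IQR = Q3 − Q1 = 21.13 − 19.38 = 1.75.
Lower fence = Q1 − 1.5·IQR = 19.38 − 2.625 = 16.755.
Upper fence = Q3 + 1.5·IQR = 21.13 + 2.625 = 23.755.
23.79 > 23.755 → outlier.
All remaining values lie within [16.755, 23.755].

23.79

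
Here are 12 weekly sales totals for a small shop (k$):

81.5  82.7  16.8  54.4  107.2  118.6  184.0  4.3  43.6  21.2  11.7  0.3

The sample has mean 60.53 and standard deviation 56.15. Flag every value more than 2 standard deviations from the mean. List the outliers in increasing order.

Cutoffs at x̄ ± 2s: 60.53 ± 2·56.15 = [-51.77, 172.83].
184.0: z = 2.20, |z| > 2 → outlier.
Every other value lies within [-51.77, 172.83].

184.0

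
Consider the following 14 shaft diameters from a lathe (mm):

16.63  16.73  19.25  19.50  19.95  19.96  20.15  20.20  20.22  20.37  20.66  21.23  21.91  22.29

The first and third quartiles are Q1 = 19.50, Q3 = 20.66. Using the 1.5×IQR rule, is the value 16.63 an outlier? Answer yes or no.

yes

IQR = Q3 − Q1 = 20.66 − 19.50 = 1.16.
Lower fence = Q1 − 1.5·IQR = 19.50 − 1.74 = 17.76.
Upper fence = Q3 + 1.5·IQR = 20.66 + 1.74 = 22.40.
16.63 lies below the lower fence.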